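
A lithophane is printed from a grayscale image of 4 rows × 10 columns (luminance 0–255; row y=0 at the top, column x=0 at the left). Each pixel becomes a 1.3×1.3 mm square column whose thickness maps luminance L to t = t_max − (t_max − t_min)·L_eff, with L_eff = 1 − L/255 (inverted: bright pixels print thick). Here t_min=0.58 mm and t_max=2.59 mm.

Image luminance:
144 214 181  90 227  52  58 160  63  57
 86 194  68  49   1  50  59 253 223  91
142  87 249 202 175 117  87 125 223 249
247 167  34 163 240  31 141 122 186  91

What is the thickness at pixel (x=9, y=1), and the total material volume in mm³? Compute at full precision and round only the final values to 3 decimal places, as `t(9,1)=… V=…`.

t(9,1)=1.297 V=111.116

span = t_max - t_min = 2.59 - 0.58 = 2.010
L(9,1) = 91, L_eff = 1 - 91/255 = 0.643137 (inverted)
t(9,1) = 2.59 - 2.010·0.643137 = 1.297
Σt over all 4·10 pixels = 279433/4250 ≈ 65.7489412
V = pitch²·Σt = 1.3²·279433/4250 = 111.116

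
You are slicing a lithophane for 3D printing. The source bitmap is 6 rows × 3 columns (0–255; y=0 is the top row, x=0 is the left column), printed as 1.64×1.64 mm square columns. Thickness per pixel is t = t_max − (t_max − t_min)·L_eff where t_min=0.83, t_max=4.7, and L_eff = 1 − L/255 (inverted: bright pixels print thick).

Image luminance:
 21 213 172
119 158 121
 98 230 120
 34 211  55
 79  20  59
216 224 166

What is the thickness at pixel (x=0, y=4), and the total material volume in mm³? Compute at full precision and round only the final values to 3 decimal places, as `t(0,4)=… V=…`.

span = t_max - t_min = 4.7 - 0.83 = 3.870
L(0,4) = 79, L_eff = 1 - 79/255 = 0.690196 (inverted)
t(0,4) = 4.7 - 3.870·0.690196 = 2.029
Σt over all 6·3 pixels = 212877/4250 ≈ 50.0887059
V = pitch²·Σt = 1.64²·212877/4250 = 134.719

t(0,4)=2.029 V=134.719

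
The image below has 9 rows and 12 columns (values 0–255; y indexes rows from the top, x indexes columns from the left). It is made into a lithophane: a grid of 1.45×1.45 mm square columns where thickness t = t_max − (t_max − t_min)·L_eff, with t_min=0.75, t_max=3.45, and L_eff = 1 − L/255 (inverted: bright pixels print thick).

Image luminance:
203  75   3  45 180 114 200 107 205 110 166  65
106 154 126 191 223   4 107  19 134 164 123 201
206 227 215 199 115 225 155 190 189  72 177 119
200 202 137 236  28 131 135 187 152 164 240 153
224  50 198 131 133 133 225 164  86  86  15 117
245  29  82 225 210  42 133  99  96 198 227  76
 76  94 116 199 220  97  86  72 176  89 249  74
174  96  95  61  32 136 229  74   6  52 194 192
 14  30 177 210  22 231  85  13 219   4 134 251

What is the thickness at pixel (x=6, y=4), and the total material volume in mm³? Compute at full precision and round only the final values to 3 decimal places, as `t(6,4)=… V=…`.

t(6,4)=3.132 V=494.924

span = t_max - t_min = 3.45 - 0.75 = 2.700
L(6,4) = 225, L_eff = 1 - 225/255 = 0.117647 (inverted)
t(6,4) = 3.45 - 2.700·0.117647 = 3.132
Σt over all 9·12 pixels = 100044/425 ≈ 235.3976471
V = pitch²·Σt = 1.45²·100044/425 = 494.924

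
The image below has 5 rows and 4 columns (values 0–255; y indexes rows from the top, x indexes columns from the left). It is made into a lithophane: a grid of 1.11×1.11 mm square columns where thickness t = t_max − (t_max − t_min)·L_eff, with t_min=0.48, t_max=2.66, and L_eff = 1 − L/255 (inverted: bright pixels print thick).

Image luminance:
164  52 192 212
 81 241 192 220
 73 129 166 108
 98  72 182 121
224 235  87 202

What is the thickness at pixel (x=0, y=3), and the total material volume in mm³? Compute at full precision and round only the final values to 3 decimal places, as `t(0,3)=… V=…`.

span = t_max - t_min = 2.66 - 0.48 = 2.180
L(0,3) = 98, L_eff = 1 - 98/255 = 0.615686 (inverted)
t(0,3) = 2.66 - 2.180·0.615686 = 1.318
Σt over all 5·4 pixels = 151653/4250 ≈ 35.6830588
V = pitch²·Σt = 1.11²·151653/4250 = 43.965

t(0,3)=1.318 V=43.965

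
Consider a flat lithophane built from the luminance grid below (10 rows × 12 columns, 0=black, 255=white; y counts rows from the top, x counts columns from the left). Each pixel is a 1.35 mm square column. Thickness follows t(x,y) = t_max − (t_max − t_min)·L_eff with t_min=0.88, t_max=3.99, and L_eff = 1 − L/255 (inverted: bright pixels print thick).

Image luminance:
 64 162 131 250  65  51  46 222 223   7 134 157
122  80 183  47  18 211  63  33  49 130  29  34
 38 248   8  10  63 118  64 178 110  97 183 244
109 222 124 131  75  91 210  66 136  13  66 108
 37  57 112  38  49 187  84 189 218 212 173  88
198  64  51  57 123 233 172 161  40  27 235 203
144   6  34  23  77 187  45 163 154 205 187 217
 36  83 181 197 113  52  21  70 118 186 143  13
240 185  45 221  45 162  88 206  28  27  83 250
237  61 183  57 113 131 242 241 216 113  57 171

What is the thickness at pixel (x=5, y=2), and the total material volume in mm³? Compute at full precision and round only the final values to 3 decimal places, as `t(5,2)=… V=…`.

t(5,2)=2.319 V=510.040

span = t_max - t_min = 3.99 - 0.88 = 3.110
L(5,2) = 118, L_eff = 1 - 118/255 = 0.537255 (inverted)
t(5,2) = 3.99 - 3.110·0.537255 = 2.319
Σt over all 10·12 pixels = 1784092/6375 ≈ 279.8575686
V = pitch²·Σt = 1.35²·1784092/6375 = 510.040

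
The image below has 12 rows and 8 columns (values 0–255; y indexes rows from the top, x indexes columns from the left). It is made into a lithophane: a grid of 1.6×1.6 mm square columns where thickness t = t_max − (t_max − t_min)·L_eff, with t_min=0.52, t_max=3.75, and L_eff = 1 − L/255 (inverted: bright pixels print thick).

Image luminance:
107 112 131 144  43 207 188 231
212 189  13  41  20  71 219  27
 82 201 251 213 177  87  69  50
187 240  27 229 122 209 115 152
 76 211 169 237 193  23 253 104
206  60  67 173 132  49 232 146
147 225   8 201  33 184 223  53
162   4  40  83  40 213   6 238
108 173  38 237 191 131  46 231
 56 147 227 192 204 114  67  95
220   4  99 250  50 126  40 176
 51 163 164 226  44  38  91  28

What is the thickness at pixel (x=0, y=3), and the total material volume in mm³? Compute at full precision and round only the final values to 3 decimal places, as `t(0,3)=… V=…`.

span = t_max - t_min = 3.75 - 0.52 = 3.230
L(0,3) = 187, L_eff = 1 - 187/255 = 0.266667 (inverted)
t(0,3) = 3.75 - 3.230·0.266667 = 2.889
Σt over all 12·8 pixels = 78494/375 ≈ 209.3173333
V = pitch²·Σt = 1.6²·78494/375 = 535.852

t(0,3)=2.889 V=535.852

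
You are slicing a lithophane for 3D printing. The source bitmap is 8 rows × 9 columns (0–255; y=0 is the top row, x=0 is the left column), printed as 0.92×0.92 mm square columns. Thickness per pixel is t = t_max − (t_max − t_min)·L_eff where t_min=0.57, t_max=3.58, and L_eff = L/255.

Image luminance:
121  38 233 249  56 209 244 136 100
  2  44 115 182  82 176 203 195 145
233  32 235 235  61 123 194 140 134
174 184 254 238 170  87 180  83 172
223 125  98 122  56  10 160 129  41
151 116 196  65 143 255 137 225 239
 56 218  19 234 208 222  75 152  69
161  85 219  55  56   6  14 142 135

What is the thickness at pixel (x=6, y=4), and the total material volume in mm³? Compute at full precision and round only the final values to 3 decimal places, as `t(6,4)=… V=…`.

span = t_max - t_min = 3.58 - 0.57 = 3.010
L(6,4) = 160, L_eff = 160/255 = 0.627451
t(6,4) = 3.58 - 3.010·0.627451 = 1.691
Σt over all 8·9 pixels = 885001/6375 ≈ 138.8236863
V = pitch²·Σt = 0.92²·885001/6375 = 117.500

t(6,4)=1.691 V=117.500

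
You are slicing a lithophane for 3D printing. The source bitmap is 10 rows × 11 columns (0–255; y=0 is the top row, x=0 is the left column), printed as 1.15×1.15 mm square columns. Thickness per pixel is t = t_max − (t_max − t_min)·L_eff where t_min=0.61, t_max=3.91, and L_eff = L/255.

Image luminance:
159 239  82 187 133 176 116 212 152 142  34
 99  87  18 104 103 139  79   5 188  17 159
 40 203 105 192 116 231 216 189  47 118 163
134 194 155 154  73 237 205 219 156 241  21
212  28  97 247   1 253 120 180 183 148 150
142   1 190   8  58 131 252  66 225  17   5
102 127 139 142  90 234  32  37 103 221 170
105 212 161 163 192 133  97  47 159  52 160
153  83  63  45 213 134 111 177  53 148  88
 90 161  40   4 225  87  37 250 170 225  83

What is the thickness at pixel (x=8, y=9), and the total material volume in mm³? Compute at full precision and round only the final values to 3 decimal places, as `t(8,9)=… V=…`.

t(8,9)=1.710 V=324.563

span = t_max - t_min = 3.91 - 0.61 = 3.300
L(8,9) = 170, L_eff = 170/255 = 0.666667
t(8,9) = 3.91 - 3.300·0.666667 = 1.710
Σt over all 10·11 pixels = 104302/425 ≈ 245.4164706
V = pitch²·Σt = 1.15²·104302/425 = 324.563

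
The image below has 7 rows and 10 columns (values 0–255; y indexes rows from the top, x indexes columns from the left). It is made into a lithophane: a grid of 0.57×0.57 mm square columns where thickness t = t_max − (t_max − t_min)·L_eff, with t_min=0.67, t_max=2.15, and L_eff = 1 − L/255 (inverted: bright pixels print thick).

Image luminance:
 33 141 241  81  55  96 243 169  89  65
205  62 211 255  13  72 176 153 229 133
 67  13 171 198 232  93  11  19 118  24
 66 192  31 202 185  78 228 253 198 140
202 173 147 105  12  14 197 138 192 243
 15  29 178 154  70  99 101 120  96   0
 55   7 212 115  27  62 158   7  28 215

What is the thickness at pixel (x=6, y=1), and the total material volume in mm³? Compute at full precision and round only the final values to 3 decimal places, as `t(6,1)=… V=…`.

span = t_max - t_min = 2.15 - 0.67 = 1.480
L(6,1) = 176, L_eff = 1 - 176/255 = 0.309804 (inverted)
t(6,1) = 2.15 - 1.480·0.309804 = 1.691
Σt over all 7·10 pixels = 406821/4250 ≈ 95.7225882
V = pitch²·Σt = 0.57²·406821/4250 = 31.100

t(6,1)=1.691 V=31.100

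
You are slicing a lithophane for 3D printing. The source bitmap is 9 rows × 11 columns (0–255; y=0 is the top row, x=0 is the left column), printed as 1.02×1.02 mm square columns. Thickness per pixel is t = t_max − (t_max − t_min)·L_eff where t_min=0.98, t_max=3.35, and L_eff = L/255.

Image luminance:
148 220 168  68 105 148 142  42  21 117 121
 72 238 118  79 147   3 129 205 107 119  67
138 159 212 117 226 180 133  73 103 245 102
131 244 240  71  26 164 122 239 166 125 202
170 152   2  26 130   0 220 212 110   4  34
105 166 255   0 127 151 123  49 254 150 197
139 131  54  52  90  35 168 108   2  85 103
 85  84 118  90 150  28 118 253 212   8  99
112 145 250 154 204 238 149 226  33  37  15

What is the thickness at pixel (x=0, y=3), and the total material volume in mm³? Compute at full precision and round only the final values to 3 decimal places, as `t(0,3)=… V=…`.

span = t_max - t_min = 3.35 - 0.98 = 2.370
L(0,3) = 131, L_eff = 131/255 = 0.513725
t(0,3) = 3.35 - 2.370·0.513725 = 2.132
Σt over all 9·11 pixels = 1838319/8500 ≈ 216.2728235
V = pitch²·Σt = 1.02²·1838319/8500 = 225.010

t(0,3)=2.132 V=225.010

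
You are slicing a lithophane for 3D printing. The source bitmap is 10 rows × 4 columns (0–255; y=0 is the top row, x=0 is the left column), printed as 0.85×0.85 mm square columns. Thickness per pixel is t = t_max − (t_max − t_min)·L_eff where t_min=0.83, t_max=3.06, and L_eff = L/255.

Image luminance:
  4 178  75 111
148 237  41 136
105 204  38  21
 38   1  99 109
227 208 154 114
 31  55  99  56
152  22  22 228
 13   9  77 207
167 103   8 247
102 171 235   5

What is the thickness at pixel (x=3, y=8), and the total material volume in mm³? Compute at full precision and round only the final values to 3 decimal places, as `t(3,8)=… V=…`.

t(3,8)=0.900 V=61.537

span = t_max - t_min = 3.06 - 0.83 = 2.230
L(3,8) = 247, L_eff = 247/255 = 0.968627
t(3,8) = 3.06 - 2.230·0.968627 = 0.900
Σt over all 10·4 pixels = 723963/8500 ≈ 85.1721176
V = pitch²·Σt = 0.85²·723963/8500 = 61.537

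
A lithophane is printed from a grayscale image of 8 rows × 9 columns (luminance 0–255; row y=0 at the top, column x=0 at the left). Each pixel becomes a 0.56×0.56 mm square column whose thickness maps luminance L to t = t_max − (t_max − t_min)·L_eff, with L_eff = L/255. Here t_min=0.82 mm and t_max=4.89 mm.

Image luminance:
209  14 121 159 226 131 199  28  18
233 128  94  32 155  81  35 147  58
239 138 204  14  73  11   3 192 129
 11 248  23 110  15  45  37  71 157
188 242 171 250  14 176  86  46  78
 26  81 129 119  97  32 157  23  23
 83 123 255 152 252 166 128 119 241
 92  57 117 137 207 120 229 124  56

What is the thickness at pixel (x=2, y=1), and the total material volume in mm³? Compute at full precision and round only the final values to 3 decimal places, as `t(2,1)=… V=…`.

span = t_max - t_min = 4.89 - 0.82 = 4.070
L(2,1) = 94, L_eff = 94/255 = 0.368627
t(2,1) = 4.89 - 4.070·0.368627 = 3.390
Σt over all 8·9 pixels = 1391438/6375 ≈ 218.2647843
V = pitch²·Σt = 0.56²·1391438/6375 = 68.448

t(2,1)=3.390 V=68.448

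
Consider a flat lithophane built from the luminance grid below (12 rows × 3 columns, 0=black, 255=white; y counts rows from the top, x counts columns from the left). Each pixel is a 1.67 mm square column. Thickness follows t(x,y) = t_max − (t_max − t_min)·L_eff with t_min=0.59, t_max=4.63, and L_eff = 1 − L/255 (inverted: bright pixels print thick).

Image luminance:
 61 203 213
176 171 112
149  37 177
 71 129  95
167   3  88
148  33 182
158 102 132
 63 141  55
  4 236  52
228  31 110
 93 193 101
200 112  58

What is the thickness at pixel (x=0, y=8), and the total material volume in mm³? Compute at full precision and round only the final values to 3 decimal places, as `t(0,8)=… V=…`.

t(0,8)=0.653 V=248.524

span = t_max - t_min = 4.63 - 0.59 = 4.040
L(0,8) = 4, L_eff = 1 - 4/255 = 0.984314 (inverted)
t(0,8) = 4.63 - 4.040·0.984314 = 0.653
Σt over all 12·3 pixels = 89.112
V = pitch²·Σt = 1.67²·89.112 = 248.524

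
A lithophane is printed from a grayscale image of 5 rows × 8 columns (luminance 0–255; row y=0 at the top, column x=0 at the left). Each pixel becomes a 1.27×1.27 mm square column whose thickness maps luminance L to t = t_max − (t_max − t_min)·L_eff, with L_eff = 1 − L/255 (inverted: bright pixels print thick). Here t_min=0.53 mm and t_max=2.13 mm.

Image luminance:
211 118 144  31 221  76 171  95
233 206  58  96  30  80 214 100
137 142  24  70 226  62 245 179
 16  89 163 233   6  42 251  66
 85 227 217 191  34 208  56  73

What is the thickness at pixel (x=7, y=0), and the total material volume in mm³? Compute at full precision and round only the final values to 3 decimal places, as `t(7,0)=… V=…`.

span = t_max - t_min = 2.13 - 0.53 = 1.600
L(7,0) = 95, L_eff = 1 - 95/255 = 0.627451 (inverted)
t(7,0) = 2.13 - 1.600·0.627451 = 1.126
Σt over all 5·8 pixels = 68038/1275 ≈ 53.3631373
V = pitch²·Σt = 1.27²·68038/1275 = 86.069

t(7,0)=1.126 V=86.069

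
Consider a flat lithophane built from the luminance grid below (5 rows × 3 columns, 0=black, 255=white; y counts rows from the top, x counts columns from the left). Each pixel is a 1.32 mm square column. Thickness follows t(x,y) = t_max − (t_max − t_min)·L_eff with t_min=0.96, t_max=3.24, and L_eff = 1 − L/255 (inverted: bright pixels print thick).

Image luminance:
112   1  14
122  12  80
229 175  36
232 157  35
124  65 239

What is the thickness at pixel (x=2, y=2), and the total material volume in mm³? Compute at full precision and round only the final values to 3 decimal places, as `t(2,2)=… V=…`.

t(2,2)=1.282 V=50.531

span = t_max - t_min = 3.24 - 0.96 = 2.280
L(2,2) = 36, L_eff = 1 - 36/255 = 0.858824 (inverted)
t(2,2) = 3.24 - 2.280·0.858824 = 1.282
Σt over all 5·3 pixels = 61627/2125 ≈ 29.0009412
V = pitch²·Σt = 1.32²·61627/2125 = 50.531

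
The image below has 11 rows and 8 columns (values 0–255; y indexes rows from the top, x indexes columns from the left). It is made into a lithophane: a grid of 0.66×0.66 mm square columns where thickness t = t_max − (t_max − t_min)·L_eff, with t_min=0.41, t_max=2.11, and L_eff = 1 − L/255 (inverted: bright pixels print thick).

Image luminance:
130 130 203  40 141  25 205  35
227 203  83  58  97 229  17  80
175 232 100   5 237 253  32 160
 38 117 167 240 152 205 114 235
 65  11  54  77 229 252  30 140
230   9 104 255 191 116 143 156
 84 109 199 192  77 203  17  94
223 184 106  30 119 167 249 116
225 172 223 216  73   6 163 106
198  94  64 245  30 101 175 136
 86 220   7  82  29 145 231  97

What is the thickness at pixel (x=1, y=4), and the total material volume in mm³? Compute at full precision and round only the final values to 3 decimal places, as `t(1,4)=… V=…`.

span = t_max - t_min = 2.11 - 0.41 = 1.700
L(1,4) = 11, L_eff = 1 - 11/255 = 0.956863 (inverted)
t(1,4) = 2.11 - 1.700·0.956863 = 0.483
Σt over all 11·8 pixels = 8566/75 ≈ 114.2133333
V = pitch²·Σt = 0.66²·8566/75 = 49.751

t(1,4)=0.483 V=49.751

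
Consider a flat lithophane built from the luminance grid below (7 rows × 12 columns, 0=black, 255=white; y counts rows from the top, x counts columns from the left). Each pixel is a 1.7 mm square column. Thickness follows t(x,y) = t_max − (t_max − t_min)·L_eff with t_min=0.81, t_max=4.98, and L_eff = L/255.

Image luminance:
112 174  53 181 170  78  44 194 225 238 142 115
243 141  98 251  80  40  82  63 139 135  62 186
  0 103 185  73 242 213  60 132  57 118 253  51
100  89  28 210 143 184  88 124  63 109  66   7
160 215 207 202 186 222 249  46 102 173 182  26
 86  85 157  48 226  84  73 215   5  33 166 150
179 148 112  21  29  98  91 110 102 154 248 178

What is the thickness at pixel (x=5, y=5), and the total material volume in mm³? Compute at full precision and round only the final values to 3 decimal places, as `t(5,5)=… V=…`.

span = t_max - t_min = 4.98 - 0.81 = 4.170
L(5,5) = 84, L_eff = 84/255 = 0.329412
t(5,5) = 4.98 - 4.170·0.329412 = 3.606
Σt over all 7·12 pixels = 516688/2125 ≈ 243.1472941
V = pitch²·Σt = 1.7²·516688/2125 = 702.696

t(5,5)=3.606 V=702.696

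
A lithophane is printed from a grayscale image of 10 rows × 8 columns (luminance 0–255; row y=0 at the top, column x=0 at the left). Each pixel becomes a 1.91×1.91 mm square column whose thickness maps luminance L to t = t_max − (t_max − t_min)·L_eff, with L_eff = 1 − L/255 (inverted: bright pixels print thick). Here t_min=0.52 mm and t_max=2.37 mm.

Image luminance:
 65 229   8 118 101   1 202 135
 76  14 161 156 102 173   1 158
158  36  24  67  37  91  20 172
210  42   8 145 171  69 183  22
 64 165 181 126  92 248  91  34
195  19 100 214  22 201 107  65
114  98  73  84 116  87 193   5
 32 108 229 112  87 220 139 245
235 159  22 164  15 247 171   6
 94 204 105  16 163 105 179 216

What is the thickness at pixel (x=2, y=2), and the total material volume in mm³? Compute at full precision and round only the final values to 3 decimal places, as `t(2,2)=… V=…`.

span = t_max - t_min = 2.37 - 0.52 = 1.850
L(2,2) = 24, L_eff = 1 - 24/255 = 0.905882 (inverted)
t(2,2) = 2.37 - 1.850·0.905882 = 0.694
Σt over all 10·8 pixels = 274837/2550 ≈ 107.7792157
V = pitch²·Σt = 1.91²·274837/2550 = 393.189

t(2,2)=0.694 V=393.189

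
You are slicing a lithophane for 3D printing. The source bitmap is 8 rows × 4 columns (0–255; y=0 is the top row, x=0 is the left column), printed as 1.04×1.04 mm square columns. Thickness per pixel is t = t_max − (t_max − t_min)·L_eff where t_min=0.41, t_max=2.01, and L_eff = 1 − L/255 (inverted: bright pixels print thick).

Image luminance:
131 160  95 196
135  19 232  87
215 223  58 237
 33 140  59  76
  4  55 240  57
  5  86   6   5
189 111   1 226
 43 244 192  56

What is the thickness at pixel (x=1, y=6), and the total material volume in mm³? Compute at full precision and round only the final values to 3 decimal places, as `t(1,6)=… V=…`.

span = t_max - t_min = 2.01 - 0.41 = 1.600
L(1,6) = 111, L_eff = 1 - 111/255 = 0.564706 (inverted)
t(1,6) = 2.01 - 1.600·0.564706 = 1.106
Σt over all 8·4 pixels = 45656/1275 ≈ 35.8086275
V = pitch²·Σt = 1.04²·45656/1275 = 38.731

t(1,6)=1.106 V=38.731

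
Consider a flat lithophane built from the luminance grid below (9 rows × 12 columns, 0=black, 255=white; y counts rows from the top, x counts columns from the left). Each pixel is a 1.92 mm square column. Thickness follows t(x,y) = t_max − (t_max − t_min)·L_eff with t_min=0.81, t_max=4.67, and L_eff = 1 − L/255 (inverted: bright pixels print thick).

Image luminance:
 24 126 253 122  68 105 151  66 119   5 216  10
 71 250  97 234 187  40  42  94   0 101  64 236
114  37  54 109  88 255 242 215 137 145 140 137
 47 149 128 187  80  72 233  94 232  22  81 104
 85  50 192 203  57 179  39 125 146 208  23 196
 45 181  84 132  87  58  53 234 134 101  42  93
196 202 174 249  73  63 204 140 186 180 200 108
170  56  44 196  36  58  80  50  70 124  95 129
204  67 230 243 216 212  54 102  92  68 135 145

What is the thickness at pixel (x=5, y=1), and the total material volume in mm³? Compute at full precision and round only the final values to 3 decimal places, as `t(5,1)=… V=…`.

span = t_max - t_min = 4.67 - 0.81 = 3.860
L(5,1) = 40, L_eff = 1 - 40/255 = 0.843137 (inverted)
t(5,1) = 4.67 - 3.860·0.843137 = 1.415
Σt over all 9·12 pixels = 3697903/12750 ≈ 290.0316078
V = pitch²·Σt = 1.92²·3697903/12750 = 1069.173

t(5,1)=1.415 V=1069.173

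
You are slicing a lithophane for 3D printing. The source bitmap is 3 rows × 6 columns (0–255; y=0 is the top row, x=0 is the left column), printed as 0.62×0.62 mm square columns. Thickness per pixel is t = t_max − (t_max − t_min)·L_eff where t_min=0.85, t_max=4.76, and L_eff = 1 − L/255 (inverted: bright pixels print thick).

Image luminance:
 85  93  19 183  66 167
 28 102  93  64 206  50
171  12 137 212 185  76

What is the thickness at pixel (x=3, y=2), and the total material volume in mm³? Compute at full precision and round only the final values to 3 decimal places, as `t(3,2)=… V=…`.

t(3,2)=4.101 V=17.369

span = t_max - t_min = 4.76 - 0.85 = 3.910
L(3,2) = 212, L_eff = 1 - 212/255 = 0.168627 (inverted)
t(3,2) = 4.76 - 3.910·0.168627 = 4.101
Σt over all 3·6 pixels = 67777/1500 ≈ 45.1846667
V = pitch²·Σt = 0.62²·67777/1500 = 17.369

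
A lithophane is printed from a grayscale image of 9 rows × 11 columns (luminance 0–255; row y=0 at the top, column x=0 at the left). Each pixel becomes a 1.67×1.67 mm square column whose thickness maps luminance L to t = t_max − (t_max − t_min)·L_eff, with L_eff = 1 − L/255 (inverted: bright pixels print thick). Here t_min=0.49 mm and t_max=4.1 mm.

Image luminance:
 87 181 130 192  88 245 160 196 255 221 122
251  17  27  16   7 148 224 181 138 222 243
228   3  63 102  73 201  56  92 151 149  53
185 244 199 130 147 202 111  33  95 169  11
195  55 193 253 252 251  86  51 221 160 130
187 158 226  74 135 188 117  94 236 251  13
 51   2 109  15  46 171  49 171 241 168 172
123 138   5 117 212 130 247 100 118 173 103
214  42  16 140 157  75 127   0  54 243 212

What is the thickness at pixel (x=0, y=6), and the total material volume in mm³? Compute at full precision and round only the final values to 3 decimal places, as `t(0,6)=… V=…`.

span = t_max - t_min = 4.1 - 0.49 = 3.610
L(0,6) = 51, L_eff = 1 - 51/255 = 0.800000 (inverted)
t(0,6) = 4.1 - 3.610·0.800000 = 1.212
Σt over all 9·11 pixels = 239.84
V = pitch²·Σt = 1.67²·239.84 = 668.890

t(0,6)=1.212 V=668.890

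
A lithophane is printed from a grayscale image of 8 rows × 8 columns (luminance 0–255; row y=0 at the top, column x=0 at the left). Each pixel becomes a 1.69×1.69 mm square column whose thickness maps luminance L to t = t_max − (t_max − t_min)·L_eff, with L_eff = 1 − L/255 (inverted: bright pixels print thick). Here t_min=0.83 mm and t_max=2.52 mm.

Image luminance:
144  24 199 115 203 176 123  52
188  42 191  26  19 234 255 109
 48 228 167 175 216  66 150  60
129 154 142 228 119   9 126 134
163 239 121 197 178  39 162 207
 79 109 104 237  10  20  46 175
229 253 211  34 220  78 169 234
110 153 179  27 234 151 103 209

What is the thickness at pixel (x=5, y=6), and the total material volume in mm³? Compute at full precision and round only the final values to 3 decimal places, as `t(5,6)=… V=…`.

t(5,6)=1.347 V=320.768

span = t_max - t_min = 2.52 - 0.83 = 1.690
L(5,6) = 78, L_eff = 1 - 78/255 = 0.694118 (inverted)
t(5,6) = 2.52 - 1.690·0.694118 = 1.347
Σt over all 8·8 pixels = 954633/8500 ≈ 112.3097647
V = pitch²·Σt = 1.69²·954633/8500 = 320.768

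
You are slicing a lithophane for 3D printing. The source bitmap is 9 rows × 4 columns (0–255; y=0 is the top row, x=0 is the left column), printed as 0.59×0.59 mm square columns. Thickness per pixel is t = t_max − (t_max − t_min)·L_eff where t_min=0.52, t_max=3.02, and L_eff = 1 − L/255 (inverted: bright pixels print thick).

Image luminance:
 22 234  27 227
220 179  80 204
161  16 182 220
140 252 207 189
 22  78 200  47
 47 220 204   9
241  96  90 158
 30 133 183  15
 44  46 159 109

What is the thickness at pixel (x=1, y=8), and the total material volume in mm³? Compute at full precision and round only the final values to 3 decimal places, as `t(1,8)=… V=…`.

t(1,8)=0.971 V=22.526

span = t_max - t_min = 3.02 - 0.52 = 2.500
L(1,8) = 46, L_eff = 1 - 46/255 = 0.819608 (inverted)
t(1,8) = 3.02 - 2.500·0.819608 = 0.971
Σt over all 9·4 pixels = 165011/2550 ≈ 64.7101961
V = pitch²·Σt = 0.59²·165011/2550 = 22.526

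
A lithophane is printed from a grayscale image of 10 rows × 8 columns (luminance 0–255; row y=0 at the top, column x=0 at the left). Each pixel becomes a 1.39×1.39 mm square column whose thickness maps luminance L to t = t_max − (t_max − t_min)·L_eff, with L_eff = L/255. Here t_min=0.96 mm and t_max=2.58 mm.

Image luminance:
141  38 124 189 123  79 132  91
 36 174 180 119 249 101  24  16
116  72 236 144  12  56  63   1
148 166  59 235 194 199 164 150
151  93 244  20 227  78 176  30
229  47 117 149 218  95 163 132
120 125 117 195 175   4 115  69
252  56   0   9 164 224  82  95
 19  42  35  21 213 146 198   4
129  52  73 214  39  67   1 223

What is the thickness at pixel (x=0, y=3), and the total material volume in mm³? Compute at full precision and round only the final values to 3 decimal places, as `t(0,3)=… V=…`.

t(0,3)=1.640 V=284.902

span = t_max - t_min = 2.58 - 0.96 = 1.620
L(0,3) = 148, L_eff = 148/255 = 0.580392
t(0,3) = 2.58 - 1.620·0.580392 = 1.640
Σt over all 10·8 pixels = 313347/2125 ≈ 147.4574118
V = pitch²·Σt = 1.39²·313347/2125 = 284.902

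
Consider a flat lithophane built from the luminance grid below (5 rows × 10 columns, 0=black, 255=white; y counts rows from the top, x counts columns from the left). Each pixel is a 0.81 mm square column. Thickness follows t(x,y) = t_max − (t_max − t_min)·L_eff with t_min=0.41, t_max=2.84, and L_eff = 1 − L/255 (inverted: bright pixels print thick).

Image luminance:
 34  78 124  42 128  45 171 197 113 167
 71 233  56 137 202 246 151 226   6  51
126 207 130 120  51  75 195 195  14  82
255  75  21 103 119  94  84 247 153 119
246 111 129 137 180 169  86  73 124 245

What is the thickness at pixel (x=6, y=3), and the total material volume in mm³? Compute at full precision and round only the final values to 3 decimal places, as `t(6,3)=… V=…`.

span = t_max - t_min = 2.84 - 0.41 = 2.430
L(6,3) = 84, L_eff = 1 - 84/255 = 0.670588 (inverted)
t(6,3) = 2.84 - 2.430·0.670588 = 1.210
Σt over all 5·10 pixels = 81.898
V = pitch²·Σt = 0.81²·81.898 = 53.733

t(6,3)=1.210 V=53.733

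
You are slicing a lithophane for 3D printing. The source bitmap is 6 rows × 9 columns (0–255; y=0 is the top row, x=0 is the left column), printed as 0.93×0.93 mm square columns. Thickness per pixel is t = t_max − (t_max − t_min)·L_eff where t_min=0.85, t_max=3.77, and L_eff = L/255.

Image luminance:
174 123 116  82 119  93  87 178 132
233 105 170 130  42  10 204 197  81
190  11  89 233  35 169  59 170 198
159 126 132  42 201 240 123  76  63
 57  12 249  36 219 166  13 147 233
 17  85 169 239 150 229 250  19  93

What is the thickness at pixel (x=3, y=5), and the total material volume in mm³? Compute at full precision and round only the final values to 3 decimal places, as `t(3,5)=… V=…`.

span = t_max - t_min = 3.77 - 0.85 = 2.920
L(3,5) = 239, L_eff = 239/255 = 0.937255
t(3,5) = 3.77 - 2.920·0.937255 = 1.033
Σt over all 6·9 pixels = 105153/850 ≈ 123.7094118
V = pitch²·Σt = 0.93²·105153/850 = 106.996

t(3,5)=1.033 V=106.996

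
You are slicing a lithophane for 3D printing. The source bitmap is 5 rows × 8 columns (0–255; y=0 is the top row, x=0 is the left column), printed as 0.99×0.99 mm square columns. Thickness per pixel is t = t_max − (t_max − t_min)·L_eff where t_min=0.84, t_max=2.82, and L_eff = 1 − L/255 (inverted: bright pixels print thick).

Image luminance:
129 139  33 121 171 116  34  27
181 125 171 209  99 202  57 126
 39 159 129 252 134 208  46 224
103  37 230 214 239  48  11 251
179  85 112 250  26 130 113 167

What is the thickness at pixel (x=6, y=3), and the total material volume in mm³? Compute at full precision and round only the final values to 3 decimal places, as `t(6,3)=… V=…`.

span = t_max - t_min = 2.82 - 0.84 = 1.980
L(6,3) = 11, L_eff = 1 - 11/255 = 0.956863 (inverted)
t(6,3) = 2.82 - 1.980·0.956863 = 0.925
Σt over all 5·8 pixels = 159279/2125 ≈ 74.9548235
V = pitch²·Σt = 0.99²·159279/2125 = 73.463

t(6,3)=0.925 V=73.463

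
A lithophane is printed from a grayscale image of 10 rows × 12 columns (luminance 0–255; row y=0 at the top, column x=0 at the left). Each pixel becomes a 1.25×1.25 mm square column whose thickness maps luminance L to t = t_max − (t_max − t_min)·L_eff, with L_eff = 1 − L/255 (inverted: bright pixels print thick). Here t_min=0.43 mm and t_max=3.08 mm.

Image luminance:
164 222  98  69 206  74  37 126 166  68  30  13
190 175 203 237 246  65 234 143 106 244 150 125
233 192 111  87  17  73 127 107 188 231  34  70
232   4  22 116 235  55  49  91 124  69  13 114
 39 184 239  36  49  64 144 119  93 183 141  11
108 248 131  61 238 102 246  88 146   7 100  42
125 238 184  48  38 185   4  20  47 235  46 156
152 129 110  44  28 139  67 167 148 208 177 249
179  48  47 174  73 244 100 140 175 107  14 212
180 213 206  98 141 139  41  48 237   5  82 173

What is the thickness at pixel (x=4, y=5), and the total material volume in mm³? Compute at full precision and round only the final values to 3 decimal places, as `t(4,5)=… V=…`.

t(4,5)=2.903 V=321.333

span = t_max - t_min = 3.08 - 0.43 = 2.650
L(4,5) = 238, L_eff = 1 - 238/255 = 0.066667 (inverted)
t(4,5) = 3.08 - 2.650·0.066667 = 2.903
Σt over all 10·12 pixels = 15424/75 ≈ 205.6533333
V = pitch²·Σt = 1.25²·15424/75 = 321.333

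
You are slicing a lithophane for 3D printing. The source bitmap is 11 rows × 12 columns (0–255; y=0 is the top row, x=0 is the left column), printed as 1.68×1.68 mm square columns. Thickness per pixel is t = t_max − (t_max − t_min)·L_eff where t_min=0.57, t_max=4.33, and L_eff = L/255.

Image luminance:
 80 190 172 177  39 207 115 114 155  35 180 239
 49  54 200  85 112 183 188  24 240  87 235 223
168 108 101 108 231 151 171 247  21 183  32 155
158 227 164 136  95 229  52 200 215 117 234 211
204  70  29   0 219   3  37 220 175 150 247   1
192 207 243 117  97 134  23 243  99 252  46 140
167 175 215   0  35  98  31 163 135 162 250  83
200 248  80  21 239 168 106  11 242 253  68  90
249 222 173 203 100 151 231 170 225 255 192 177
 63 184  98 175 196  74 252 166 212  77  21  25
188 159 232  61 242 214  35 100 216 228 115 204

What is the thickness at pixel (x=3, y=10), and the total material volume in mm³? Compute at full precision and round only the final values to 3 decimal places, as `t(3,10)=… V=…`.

t(3,10)=3.431 V=807.058

span = t_max - t_min = 4.33 - 0.57 = 3.760
L(3,10) = 61, L_eff = 61/255 = 0.239216
t(3,10) = 4.33 - 3.760·0.239216 = 3.431
Σt over all 11·12 pixels = 364583/1275 ≈ 285.9474510
V = pitch²·Σt = 1.68²·364583/1275 = 807.058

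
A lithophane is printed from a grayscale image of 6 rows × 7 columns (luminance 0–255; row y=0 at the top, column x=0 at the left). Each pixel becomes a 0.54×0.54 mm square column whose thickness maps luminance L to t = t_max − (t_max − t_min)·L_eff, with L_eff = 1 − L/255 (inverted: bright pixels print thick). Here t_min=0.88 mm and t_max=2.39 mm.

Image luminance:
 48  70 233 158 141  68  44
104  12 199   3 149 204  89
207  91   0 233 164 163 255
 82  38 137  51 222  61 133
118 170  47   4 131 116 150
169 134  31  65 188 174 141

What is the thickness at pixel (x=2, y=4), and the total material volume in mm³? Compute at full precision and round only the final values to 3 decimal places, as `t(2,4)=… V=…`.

t(2,4)=1.158 V=19.406

span = t_max - t_min = 2.39 - 0.88 = 1.510
L(2,4) = 47, L_eff = 1 - 47/255 = 0.815686 (inverted)
t(2,4) = 2.39 - 1.510·0.815686 = 1.158
Σt over all 6·7 pixels = 1697027/25500 ≈ 66.5500784
V = pitch²·Σt = 0.54²·1697027/25500 = 19.406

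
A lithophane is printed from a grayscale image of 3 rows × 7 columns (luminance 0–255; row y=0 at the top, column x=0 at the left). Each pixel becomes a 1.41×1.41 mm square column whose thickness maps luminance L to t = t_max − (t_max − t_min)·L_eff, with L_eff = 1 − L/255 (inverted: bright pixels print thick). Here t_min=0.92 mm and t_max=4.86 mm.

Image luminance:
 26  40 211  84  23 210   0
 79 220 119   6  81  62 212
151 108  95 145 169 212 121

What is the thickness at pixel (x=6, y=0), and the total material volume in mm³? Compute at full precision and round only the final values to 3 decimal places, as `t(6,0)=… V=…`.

t(6,0)=0.920 V=111.335

span = t_max - t_min = 4.86 - 0.92 = 3.940
L(6,0) = 0, L_eff = 1 - 0/255 = 1.000000 (inverted)
t(6,0) = 4.86 - 3.940·1.000000 = 0.920
Σt over all 3·7 pixels = 357004/6375 ≈ 56.0006275
V = pitch²·Σt = 1.41²·357004/6375 = 111.335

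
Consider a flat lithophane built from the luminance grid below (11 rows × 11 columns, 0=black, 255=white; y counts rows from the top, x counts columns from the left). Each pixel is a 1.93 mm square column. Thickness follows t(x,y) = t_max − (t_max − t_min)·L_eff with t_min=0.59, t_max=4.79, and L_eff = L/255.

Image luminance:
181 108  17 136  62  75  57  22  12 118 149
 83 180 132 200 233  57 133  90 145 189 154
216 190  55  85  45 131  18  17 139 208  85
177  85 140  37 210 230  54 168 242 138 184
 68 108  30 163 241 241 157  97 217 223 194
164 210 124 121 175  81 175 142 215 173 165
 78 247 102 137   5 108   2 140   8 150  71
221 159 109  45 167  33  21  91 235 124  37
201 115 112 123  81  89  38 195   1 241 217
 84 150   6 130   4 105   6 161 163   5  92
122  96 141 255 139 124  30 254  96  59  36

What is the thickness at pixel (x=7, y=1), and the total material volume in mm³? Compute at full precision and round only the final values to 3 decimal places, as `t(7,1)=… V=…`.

t(7,1)=3.308 V=1248.952

span = t_max - t_min = 4.79 - 0.59 = 4.200
L(7,1) = 90, L_eff = 90/255 = 0.352941
t(7,1) = 4.79 - 4.200·0.352941 = 3.308
Σt over all 11·11 pixels = 570007/1700 ≈ 335.2982353
V = pitch²·Σt = 1.93²·570007/1700 = 1248.952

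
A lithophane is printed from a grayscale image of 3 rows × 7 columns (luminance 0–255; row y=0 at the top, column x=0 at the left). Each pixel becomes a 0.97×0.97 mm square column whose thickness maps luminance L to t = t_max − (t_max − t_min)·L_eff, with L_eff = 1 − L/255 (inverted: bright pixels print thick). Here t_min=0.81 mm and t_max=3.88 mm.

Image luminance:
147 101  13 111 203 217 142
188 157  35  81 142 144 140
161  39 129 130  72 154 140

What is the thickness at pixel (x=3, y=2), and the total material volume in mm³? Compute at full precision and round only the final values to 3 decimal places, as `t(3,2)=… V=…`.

t(3,2)=2.375 V=45.978

span = t_max - t_min = 3.88 - 0.81 = 3.070
L(3,2) = 130, L_eff = 1 - 130/255 = 0.490196 (inverted)
t(3,2) = 3.88 - 3.070·0.490196 = 2.375
Σt over all 3·7 pixels = 415359/8500 ≈ 48.8657647
V = pitch²·Σt = 0.97²·415359/8500 = 45.978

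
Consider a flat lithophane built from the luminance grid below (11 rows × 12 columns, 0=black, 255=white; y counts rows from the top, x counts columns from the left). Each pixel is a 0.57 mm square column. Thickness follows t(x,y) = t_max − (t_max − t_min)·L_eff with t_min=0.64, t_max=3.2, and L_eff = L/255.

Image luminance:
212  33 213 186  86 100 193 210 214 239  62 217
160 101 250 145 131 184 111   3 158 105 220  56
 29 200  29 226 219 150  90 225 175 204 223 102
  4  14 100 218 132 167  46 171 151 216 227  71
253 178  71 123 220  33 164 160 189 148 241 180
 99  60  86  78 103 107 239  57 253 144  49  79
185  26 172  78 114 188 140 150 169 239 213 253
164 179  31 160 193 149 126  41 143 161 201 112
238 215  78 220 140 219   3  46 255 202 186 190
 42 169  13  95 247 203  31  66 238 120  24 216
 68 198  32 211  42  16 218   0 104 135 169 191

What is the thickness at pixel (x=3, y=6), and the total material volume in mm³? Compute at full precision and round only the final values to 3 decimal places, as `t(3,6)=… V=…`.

t(3,6)=2.417 V=76.181

span = t_max - t_min = 3.2 - 0.64 = 2.560
L(3,6) = 78, L_eff = 78/255 = 0.305882
t(3,6) = 3.2 - 2.560·0.305882 = 2.417
Σt over all 11·12 pixels = 1494784/6375 ≈ 234.4759216
V = pitch²·Σt = 0.57²·1494784/6375 = 76.181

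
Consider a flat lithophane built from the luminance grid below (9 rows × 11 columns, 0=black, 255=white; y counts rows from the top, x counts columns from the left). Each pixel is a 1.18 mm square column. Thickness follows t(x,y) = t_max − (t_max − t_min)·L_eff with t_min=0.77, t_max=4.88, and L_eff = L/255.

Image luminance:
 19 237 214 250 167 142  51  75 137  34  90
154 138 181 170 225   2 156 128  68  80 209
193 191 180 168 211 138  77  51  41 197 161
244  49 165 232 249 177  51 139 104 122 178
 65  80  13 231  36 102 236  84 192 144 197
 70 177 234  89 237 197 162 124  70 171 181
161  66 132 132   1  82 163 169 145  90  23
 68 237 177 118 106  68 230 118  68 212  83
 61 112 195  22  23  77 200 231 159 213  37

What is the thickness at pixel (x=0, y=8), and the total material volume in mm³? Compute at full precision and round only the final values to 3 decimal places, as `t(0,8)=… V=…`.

span = t_max - t_min = 4.88 - 0.77 = 4.110
L(0,8) = 61, L_eff = 61/255 = 0.239216
t(0,8) = 4.88 - 4.110·0.239216 = 3.897
Σt over all 9·11 pixels = 570557/2125 ≈ 268.4974118
V = pitch²·Σt = 1.18²·570557/2125 = 373.856

t(0,8)=3.897 V=373.856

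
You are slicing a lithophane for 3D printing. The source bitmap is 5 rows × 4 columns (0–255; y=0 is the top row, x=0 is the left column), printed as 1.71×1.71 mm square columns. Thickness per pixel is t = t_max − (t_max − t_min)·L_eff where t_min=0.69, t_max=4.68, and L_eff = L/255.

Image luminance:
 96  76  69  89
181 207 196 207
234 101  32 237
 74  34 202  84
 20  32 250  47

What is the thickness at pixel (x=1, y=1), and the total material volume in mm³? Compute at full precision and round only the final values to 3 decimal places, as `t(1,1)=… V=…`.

span = t_max - t_min = 4.68 - 0.69 = 3.990
L(1,1) = 207, L_eff = 207/255 = 0.811765
t(1,1) = 4.68 - 3.990·0.811765 = 1.441
Σt over all 5·4 pixels = 116839/2125 ≈ 54.9830588
V = pitch²·Σt = 1.71²·116839/2125 = 160.776

t(1,1)=1.441 V=160.776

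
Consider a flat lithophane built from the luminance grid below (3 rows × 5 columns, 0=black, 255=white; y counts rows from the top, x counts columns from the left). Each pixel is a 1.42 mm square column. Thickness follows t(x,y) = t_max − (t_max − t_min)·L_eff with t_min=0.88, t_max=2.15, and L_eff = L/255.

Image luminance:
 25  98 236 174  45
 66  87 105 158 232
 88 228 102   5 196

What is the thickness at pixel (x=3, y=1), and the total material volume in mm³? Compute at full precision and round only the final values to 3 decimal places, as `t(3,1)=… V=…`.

span = t_max - t_min = 2.15 - 0.88 = 1.270
L(3,1) = 158, L_eff = 158/255 = 0.619608
t(3,1) = 2.15 - 1.270·0.619608 = 1.363
Σt over all 3·5 pixels = 9801/425 ≈ 23.0611765
V = pitch²·Σt = 1.42²·9801/425 = 46.501

t(3,1)=1.363 V=46.501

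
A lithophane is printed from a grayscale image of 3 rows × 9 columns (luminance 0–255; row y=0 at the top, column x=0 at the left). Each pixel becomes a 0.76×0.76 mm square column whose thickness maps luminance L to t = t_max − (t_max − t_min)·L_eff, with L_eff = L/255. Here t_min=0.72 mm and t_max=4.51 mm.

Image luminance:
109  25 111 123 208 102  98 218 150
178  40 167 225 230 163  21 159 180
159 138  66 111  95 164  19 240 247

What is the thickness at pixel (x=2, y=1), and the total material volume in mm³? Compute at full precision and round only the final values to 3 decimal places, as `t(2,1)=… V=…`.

span = t_max - t_min = 4.51 - 0.72 = 3.790
L(2,1) = 167, L_eff = 167/255 = 0.654902
t(2,1) = 4.51 - 3.790·0.654902 = 2.028
Σt over all 3·9 pixels = 1685401/25500 ≈ 66.0941569
V = pitch²·Σt = 0.76²·1685401/25500 = 38.176

t(2,1)=2.028 V=38.176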